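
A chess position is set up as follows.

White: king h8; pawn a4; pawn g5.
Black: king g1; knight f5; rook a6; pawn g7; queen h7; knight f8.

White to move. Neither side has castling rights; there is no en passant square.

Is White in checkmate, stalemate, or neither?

White to move; white king on h8.
In check: yes, from the black queen on h7.
King squares — g7: attacked by Nf5; h7: attacked by Nf8; g8: attacked by Qh7.
Legal moves for White: none.
In check with no legal moves → checkmate.

checkmate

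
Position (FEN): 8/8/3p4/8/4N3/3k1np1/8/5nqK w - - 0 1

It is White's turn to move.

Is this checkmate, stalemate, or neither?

White to move; white king on h1.
In check: yes, from the black queen on g1.
King squares — g1: attacked by Nf3; g2: attacked by Qg1; h2: attacked by Nf1.
Legal moves for White: none.
In check with no legal moves → checkmate.

checkmate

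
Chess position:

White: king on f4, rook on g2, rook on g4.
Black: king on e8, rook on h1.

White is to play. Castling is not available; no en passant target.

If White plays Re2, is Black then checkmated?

After Re2: black king on e8; in check: yes, from the white rook on e2.
Black has 4 legal replies: Kf8, Kd8, Kf7, Kd7.
In check but a legal move exists → not checkmate.

no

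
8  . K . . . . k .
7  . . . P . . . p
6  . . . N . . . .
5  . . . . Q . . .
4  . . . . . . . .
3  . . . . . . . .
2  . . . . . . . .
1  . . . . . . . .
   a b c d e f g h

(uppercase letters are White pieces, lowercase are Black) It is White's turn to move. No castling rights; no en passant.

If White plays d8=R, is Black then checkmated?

yes

After d8=R: black king on g8; in check: yes, from the white rook on d8.
King squares — f7: attacked by Nd6; g7: attacked by Qe5; h7: own pawn; f8: attacked by Rd8; h8: attacked by Qe5.
Black has no legal moves → checkmate.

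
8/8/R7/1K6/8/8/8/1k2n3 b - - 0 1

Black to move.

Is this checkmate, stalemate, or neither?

neither

Black to move; black king on b1.
In check: no.
Legal moves for Black: Nf3, Nd3, Ng2, Nc2, Kc2, Kb2, Kc1.
Black has 7 legal moves and is not in check → neither.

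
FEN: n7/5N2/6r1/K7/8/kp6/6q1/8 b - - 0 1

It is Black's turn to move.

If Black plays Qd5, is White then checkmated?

yes

After Qd5: white king on a5; in check: yes, from the black queen on d5.
King squares — a4: attacked by Ka3; b4: attacked by Ka3; b5: attacked by Qd5; a6: attacked by Rg6; b6: attacked by Rg6.
White has no legal moves → checkmate.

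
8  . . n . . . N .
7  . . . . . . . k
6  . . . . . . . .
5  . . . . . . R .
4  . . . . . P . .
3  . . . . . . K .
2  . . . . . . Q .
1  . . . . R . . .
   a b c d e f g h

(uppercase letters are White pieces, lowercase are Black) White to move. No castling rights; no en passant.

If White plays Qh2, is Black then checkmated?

After Qh2: black king on h7; in check: yes, from the white queen on h2.
King squares — g6: attacked by Rg5; h6: attacked by Qh2; g7: attacked by Rg5; g8: attacked by Rg5; h8: attacked by Qh2.
Black has no legal moves → checkmate.

yes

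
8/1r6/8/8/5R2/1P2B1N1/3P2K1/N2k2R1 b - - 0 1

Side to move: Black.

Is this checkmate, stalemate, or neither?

checkmate

Black to move; black king on d1.
In check: yes, from the white rook on g1.
King squares — c1: attacked by Rg1; e1: attacked by Rg1; c2: attacked by Na1; d2: attacked by Be3; e2: attacked by Ng3.
Legal moves for Black: none.
In check with no legal moves → checkmate.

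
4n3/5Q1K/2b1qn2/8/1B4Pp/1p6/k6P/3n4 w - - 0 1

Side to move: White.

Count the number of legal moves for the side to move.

White to move; king on h7.
In check: yes, from the black knight on f6.
Legal moves: Kh8, Kh6, Kg6, Qxf6.
Count: 4.

4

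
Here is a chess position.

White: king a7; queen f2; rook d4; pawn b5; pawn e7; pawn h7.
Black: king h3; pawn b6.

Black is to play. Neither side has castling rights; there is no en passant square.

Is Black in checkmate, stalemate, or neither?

Black to move; black king on h3.
In check: no.
King squares — g2: attacked by Qf2; h2: attacked by Qf2; g3: attacked by Qf2; g4: attacked by Rd4; h4: attacked by Qf2.
Legal moves for Black: none.
Not in check and no legal moves → stalemate.

stalemate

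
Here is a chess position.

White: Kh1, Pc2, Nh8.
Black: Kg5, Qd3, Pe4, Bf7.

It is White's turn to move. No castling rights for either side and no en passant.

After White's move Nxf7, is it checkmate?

no

After Nxf7: black king on g5; in check: yes, from the white knight on f7.
Black has 7 legal replies: Kg6, Kf6, Kh5, Kf5, Kh4, Kg4, Kf4.
In check but a legal move exists → not checkmate.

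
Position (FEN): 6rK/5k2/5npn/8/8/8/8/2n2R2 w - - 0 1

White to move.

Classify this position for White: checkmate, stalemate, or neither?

checkmate

White to move; white king on h8.
In check: yes, from the black rook on g8.
King squares — g7: attacked by Kf7; h7: attacked by Nf6; g8: attacked by Nf6.
Legal moves for White: none.
In check with no legal moves → checkmate.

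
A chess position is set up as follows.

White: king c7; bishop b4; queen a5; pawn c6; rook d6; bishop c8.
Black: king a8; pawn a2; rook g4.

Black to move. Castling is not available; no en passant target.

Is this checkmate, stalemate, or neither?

Black to move; black king on a8.
In check: yes, from the white queen on a5.
King squares — a7: attacked by Qa5; b7: attacked by Pc6; b8: attacked by Kc7.
Legal moves for Black: none.
In check with no legal moves → checkmate.

checkmate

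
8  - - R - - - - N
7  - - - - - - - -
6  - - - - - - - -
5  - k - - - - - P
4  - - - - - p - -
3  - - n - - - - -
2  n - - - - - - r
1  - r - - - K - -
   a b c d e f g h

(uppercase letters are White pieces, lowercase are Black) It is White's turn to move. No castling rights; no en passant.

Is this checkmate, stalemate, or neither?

checkmate

White to move; white king on f1.
In check: yes, from the black rook on b1.
King squares — e1: attacked by Rb1; g1: attacked by Rb1; e2: attacked by Rh2; f2: attacked by Rh2; g2: attacked by Rh2.
Legal moves for White: none.
In check with no legal moves → checkmate.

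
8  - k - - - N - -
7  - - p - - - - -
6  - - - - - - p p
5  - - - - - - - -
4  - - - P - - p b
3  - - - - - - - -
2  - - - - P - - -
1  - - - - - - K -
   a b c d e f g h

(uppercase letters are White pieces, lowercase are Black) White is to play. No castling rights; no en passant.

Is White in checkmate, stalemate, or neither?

neither

White to move; white king on g1.
In check: no.
Legal moves for White: Nh7, Nd7+, Nxg6, Ne6, Kh2, Kg2, Kh1, Kf1, d5, e3, e4.
White has 11 legal moves and is not in check → neither.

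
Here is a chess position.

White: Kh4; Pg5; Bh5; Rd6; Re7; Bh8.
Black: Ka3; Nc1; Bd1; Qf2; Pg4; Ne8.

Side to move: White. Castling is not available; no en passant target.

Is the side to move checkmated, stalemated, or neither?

White to move; white king on h4.
In check: yes, from the black queen on f2.
King squares — g3: attacked by Qf2; h3: attacked by Pg4; g4: attacked by Bd1; g5: own pawn; h5: own bishop.
Legal moves for White: none.
In check with no legal moves → checkmate.

checkmate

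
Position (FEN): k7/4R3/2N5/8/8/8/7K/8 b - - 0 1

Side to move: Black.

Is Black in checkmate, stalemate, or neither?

Black to move; black king on a8.
In check: no.
King squares — a7: attacked by Nc6; b7: attacked by Re7; b8: attacked by Nc6.
Legal moves for Black: none.
Not in check and no legal moves → stalemate.

stalemate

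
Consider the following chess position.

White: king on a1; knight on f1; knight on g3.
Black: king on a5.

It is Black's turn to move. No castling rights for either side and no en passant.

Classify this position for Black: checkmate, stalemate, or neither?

neither

Black to move; black king on a5.
In check: no.
Legal moves for Black: Kb6, Ka6, Kb5, Kb4, Ka4.
Black has 5 legal moves and is not in check → neither.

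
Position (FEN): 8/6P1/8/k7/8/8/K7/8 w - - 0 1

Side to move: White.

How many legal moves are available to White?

White to move; king on a2.
In check: no.
Legal moves: Kb3, Ka3, Kb2, Kb1, Ka1, g8=Q, g8=R, g8=B, g8=N.
Count: 9.

9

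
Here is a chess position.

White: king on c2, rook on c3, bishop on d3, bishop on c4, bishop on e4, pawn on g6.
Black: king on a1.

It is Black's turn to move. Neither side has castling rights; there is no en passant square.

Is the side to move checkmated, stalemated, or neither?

Black to move; black king on a1.
In check: no.
King squares — b1: attacked by Kc2; a2: attacked by Bc4; b2: attacked by Kc2.
Legal moves for Black: none.
Not in check and no legal moves → stalemate.

stalemate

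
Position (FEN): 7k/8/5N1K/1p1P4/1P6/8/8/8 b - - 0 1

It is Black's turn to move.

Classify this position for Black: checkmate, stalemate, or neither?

stalemate

Black to move; black king on h8.
In check: no.
King squares — g7: attacked by Kh6; h7: attacked by Nf6; g8: attacked by Nf6.
Legal moves for Black: none.
Not in check and no legal moves → stalemate.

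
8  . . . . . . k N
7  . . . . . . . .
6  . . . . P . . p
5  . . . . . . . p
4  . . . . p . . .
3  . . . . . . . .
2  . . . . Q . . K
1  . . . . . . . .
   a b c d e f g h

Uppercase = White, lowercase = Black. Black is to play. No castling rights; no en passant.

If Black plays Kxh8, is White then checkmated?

no

After Kxh8: white king on h2; in check: no.
White is not in check, so this cannot be checkmate.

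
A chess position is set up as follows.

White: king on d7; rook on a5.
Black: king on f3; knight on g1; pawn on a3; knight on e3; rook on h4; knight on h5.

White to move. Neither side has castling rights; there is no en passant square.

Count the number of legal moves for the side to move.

20

White to move; king on d7.
In check: no.
Legal moves: Ke8, Kd8, Kc8, Ke7, Kc7, Ke6, Kd6, Kc6, Ra8, Ra7, Ra6, Rxh5, Rg5, Rf5+, Re5, Rd5, Rc5, Rb5, Ra4, Rxa3.
Count: 20.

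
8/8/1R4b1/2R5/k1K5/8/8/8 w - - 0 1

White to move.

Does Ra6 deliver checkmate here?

yes

After Ra6: black king on a4; in check: yes, from the white rook on a6.
King squares — a3: attacked by Ra6; b3: attacked by Kc4; b4: attacked by Kc4; a5: attacked by Rc5; b5: attacked by Kc4.
Black has no legal moves → checkmate.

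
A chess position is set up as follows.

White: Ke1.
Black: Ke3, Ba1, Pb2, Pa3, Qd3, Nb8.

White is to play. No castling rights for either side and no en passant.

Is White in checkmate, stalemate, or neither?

stalemate

White to move; white king on e1.
In check: no.
King squares — d1: attacked by Qd3; f1: attacked by Qd3; d2: attacked by Qd3; e2: attacked by Qd3; f2: attacked by Ke3.
Legal moves for White: none.
Not in check and no legal moves → stalemate.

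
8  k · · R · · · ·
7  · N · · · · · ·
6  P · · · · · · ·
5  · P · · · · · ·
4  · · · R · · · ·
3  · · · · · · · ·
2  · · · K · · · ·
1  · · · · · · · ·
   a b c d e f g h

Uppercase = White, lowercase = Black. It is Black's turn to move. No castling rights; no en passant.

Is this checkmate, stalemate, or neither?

neither

Black to move; black king on a8.
In check: yes, from the white rook on d8.
Legal moves for Black: Ka7.
Black is in check but has 1 legal move → neither.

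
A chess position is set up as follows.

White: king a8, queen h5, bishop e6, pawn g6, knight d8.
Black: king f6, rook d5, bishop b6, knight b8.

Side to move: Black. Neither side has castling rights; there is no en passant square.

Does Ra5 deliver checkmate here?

After Ra5: white king on a8; in check: yes, from the black rook on a5.
White has 3 legal replies: Kxb8, Kb7, Qxa5.
In check but a legal move exists → not checkmate.

no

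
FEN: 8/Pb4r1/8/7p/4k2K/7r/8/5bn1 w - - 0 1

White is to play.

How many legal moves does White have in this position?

0

White to move; king on h4.
In check: yes, from the black rook on h3.
Legal moves: none.
Count: 0.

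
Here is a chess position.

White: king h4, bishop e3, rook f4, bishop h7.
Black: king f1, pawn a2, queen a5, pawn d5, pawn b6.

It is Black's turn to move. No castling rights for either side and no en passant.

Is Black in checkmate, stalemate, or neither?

neither

Black to move; black king on f1.
In check: yes, from the white rook on f4.
Legal moves for Black: Kg2, Ke2, Ke1.
Black is in check but has 3 legal moves → neither.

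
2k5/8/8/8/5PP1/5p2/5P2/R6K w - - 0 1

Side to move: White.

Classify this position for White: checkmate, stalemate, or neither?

White to move; white king on h1.
In check: no.
Legal moves for White: Kh2, Kg1, Ra8+, Ra7, Ra6, Ra5, Ra4, Ra3, Ra2, Rg1, Rf1, Re1, Rd1, Rc1+, Rb1, g5, f5.
White has 17 legal moves and is not in check → neither.

neither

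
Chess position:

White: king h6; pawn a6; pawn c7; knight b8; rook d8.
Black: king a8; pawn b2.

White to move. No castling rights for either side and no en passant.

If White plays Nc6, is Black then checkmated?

After Nc6: black king on a8; in check: yes, from the white rook on d8.
King squares — a7: attacked by Nc6; b7: attacked by Pa6; b8: attacked by Nc6.
Black has no legal moves → checkmate.

yes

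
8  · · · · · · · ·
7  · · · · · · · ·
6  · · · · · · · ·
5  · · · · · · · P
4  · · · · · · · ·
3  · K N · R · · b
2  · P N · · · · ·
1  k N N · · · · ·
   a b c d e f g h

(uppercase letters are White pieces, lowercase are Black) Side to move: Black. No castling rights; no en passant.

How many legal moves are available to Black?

Black to move; king on a1.
In check: yes, from the white knight on c2.
Legal moves: none.
Count: 0.

0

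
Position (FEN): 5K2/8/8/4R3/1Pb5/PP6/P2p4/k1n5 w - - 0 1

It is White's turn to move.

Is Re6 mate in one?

After Re6: black king on a1; in check: no.
Black is not in check, so this cannot be checkmate.

no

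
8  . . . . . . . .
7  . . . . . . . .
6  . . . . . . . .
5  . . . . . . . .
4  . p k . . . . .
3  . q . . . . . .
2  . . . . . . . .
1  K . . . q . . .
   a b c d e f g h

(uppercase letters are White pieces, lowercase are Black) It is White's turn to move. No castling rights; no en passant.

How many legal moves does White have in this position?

0

White to move; king on a1.
In check: yes, from the black queen on e1.
Legal moves: none.
Count: 0.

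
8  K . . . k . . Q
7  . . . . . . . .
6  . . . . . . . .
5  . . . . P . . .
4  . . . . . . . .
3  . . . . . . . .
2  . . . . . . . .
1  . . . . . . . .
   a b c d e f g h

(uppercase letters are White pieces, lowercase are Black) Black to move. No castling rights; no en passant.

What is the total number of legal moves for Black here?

Black to move; king on e8.
In check: yes, from the white queen on h8.
Legal moves: Kf7, Ke7, Kd7.
Count: 3.

3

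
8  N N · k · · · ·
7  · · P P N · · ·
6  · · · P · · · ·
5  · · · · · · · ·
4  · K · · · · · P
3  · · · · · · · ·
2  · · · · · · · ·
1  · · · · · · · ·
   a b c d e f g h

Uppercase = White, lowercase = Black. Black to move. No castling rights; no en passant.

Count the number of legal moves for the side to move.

0

Black to move; king on d8.
In check: yes, from the white pawn on c7.
Legal moves: none.
Count: 0.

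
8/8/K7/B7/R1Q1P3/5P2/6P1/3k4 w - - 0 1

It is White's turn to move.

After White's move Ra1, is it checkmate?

After Ra1: black king on d1; in check: yes, from the white rook on a1.
King squares — c1: attacked by Ra1; e1: attacked by Ra1; c2: attacked by Qc4; d2: attacked by Ba5; e2: attacked by Qc4.
Black has no legal moves → checkmate.

yes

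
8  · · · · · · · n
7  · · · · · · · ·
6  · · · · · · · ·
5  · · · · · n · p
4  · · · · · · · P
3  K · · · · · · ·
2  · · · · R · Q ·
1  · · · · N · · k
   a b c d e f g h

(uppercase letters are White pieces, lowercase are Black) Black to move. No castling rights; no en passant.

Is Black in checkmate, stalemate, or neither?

Black to move; black king on h1.
In check: yes, from the white queen on g2.
King squares — g1: attacked by Qg2; g2: attacked by Ne1; h2: attacked by Qg2.
Legal moves for Black: none.
In check with no legal moves → checkmate.

checkmate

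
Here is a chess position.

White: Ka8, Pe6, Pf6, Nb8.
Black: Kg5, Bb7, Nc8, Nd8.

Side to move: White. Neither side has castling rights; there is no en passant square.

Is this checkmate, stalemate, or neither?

White to move; white king on a8.
In check: yes, from the black bishop on b7.
King squares — a7: attacked by Nc8; b7: attacked by Nd8; b8: own knight.
Legal moves for White: none.
In check with no legal moves → checkmate.

checkmate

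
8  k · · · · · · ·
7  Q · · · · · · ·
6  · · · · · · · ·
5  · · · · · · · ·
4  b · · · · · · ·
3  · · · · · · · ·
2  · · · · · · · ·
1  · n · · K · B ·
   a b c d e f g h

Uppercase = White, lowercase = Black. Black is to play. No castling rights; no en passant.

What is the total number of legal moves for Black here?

Black to move; king on a8.
In check: yes, from the white queen on a7.
Legal moves: none.
Count: 0.

0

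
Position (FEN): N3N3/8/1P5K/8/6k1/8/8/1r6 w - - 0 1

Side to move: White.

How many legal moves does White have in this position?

9

White to move; king on h6.
In check: no.
Legal moves: Ng7, Nec7, Nf6+, Nd6, Nac7, Kh7, Kg7, Kg6, b7.
Count: 9.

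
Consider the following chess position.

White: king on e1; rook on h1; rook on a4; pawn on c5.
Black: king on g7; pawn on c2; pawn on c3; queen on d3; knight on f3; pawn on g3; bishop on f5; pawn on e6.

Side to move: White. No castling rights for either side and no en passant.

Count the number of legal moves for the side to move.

White to move; king on e1.
In check: yes, from the black knight on f3.
Legal moves: none.
Count: 0.

0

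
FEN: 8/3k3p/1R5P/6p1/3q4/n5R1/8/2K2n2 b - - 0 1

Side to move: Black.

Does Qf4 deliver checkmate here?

After Qf4: white king on c1; in check: yes, from the black queen on f4.
White has 3 legal replies: Kb2, Kd1, Re3.
In check but a legal move exists → not checkmate.

no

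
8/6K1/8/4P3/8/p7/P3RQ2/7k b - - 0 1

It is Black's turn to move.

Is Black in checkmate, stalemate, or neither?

Black to move; black king on h1.
In check: no.
King squares — g1: attacked by Qf2; g2: attacked by Qf2; h2: attacked by Qf2.
Legal moves for Black: none.
Not in check and no legal moves → stalemate.

stalemate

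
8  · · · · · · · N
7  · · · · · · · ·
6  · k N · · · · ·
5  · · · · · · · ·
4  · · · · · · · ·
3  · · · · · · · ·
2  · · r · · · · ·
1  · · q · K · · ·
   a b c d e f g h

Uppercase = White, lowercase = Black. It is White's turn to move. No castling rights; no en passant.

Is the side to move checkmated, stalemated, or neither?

White to move; white king on e1.
In check: yes, from the black queen on c1.
King squares — d1: attacked by Qc1; f1: attacked by Qc1; d2: attacked by Qc1; e2: attacked by Rc2; f2: attacked by Rc2.
Legal moves for White: none.
In check with no legal moves → checkmate.

checkmate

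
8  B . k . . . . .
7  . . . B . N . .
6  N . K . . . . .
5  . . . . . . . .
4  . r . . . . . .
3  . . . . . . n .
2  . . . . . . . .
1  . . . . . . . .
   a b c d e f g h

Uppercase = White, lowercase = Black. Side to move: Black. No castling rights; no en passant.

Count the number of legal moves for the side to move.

0

Black to move; king on c8.
In check: yes, from the white bishop on d7.
Legal moves: none.
Count: 0.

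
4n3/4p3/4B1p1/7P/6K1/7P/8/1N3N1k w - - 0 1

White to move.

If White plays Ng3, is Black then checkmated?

no

After Ng3: black king on h1; in check: yes, from the white knight on g3.
Black has 3 legal replies: Kh2, Kg2, Kg1.
In check but a legal move exists → not checkmate.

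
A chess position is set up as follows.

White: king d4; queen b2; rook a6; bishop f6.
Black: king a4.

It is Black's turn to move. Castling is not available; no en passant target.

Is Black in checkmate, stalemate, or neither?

Black to move; black king on a4.
In check: yes, from the white rook on a6.
King squares — a3: attacked by Qb2; b3: attacked by Qb2; b4: attacked by Qb2; a5: attacked by Ra6; b5: attacked by Qb2.
Legal moves for Black: none.
In check with no legal moves → checkmate.

checkmate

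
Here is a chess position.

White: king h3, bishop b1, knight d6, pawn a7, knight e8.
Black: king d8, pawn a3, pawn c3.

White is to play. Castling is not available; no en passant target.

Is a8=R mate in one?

After a8=R: black king on d8; in check: yes, from the white rook on a8.
Black has 2 legal replies: Ke7, Kd7.
In check but a legal move exists → not checkmate.

no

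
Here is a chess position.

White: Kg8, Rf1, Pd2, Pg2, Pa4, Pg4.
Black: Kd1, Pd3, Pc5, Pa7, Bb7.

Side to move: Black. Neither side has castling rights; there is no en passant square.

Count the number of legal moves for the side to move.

3

Black to move; king on d1.
In check: yes, from the white rook on f1.
Legal moves: Ke2, Kxd2, Kc2.
Count: 3.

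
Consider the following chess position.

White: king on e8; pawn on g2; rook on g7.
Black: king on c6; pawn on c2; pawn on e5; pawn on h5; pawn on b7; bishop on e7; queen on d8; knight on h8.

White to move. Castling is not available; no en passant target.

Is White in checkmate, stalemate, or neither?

checkmate

White to move; white king on e8.
In check: yes, from the black queen on d8.
King squares — d7: attacked by Kc6; e7: attacked by Qd8; f7: attacked by Nh8; d8: attacked by Be7; f8: attacked by Be7.
Legal moves for White: none.
In check with no legal moves → checkmate.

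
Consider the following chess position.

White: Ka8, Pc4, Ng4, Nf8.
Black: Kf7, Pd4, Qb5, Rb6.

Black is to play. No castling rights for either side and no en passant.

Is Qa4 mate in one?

After Qa4: white king on a8; in check: yes, from the black queen on a4.
King squares — a7: attacked by Qa4; b7: attacked by Rb6; b8: attacked by Rb6.
White has no legal moves → checkmate.

yes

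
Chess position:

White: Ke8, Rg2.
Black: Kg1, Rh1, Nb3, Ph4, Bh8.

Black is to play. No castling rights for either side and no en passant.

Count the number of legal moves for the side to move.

2

Black to move; king on g1.
In check: yes, from the white rook on g2.
Legal moves: Kxg2, Kf1.
Count: 2.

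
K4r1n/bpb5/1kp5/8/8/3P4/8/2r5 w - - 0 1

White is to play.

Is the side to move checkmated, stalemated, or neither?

White to move; white king on a8.
In check: yes, from the black rook on f8.
King squares — a7: attacked by Kb6; b7: attacked by Kb6; b8: attacked by Ba7.
Legal moves for White: none.
In check with no legal moves → checkmate.

checkmate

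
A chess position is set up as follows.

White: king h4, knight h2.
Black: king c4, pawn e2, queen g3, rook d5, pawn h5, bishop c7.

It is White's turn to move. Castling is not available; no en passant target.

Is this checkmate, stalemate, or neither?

White to move; white king on h4.
In check: yes, from the black queen on g3.
King squares — g3: attacked by Bc7; h3: attacked by Qg3; g4: attacked by Qg3; g5: attacked by Qg3; h5: attacked by Rd5.
Legal moves for White: none.
In check with no legal moves → checkmate.

checkmate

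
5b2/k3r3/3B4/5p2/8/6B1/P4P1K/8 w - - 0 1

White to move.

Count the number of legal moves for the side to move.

19

White to move; king on h2.
In check: no.
Legal moves: Bb8+, Bxe7, Bc7, Bde5, Bc5+, Bdf4, Bb4, Ba3, Bge5, Bh4, Bgf4, Kh3, Kg2, Kh1, Kg1, f3, a3, f4, a4.
Count: 19.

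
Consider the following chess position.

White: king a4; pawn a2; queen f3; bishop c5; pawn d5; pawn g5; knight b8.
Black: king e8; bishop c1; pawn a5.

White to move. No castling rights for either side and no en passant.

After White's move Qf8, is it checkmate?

After Qf8: black king on e8; in check: yes, from the white queen on f8.
King squares — d7: attacked by Nb8; e7: attacked by Bc5; f7: attacked by Qf8; d8: attacked by Qf8; f8: attacked by Bc5.
Black has no legal moves → checkmate.

yes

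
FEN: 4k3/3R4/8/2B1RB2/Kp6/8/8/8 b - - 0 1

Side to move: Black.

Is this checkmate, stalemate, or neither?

checkmate

Black to move; black king on e8.
In check: yes, from the white rook on e5.
King squares — d7: attacked by Bf5; e7: attacked by Bc5; f7: attacked by Rd7; d8: attacked by Rd7; f8: attacked by Bc5.
Legal moves for Black: none.
In check with no legal moves → checkmate.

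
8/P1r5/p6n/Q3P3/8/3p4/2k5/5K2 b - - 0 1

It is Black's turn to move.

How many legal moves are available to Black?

Black to move; king on c2.
In check: no.
Legal moves: Rc8, Rh7, Rg7, Rf7+, Re7, Rd7, Rb7, Rxa7, Rc6, Rc5, Rc4, Rc3, Ng8, Nf7, Nf5, Ng4, Kb3, Kb2, Kd1, Kc1, Kb1, d2.
Count: 22.

22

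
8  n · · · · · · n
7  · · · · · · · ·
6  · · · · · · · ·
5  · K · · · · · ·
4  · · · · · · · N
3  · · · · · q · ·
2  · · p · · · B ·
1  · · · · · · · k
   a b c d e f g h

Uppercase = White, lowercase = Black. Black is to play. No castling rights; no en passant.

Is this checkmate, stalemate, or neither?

Black to move; black king on h1.
In check: yes, from the white bishop on g2.
King squares — g1: available; g2: attacked by Nh4; h2: available.
Legal moves for Black: Kh2, Kg1, Qxg2.
Black is in check but has 3 legal moves → neither.

neither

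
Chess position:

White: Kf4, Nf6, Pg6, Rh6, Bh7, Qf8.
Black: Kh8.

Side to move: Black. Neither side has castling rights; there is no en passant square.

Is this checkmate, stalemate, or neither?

Black to move; black king on h8.
In check: yes, from the white queen on f8.
King squares — g7: attacked by Qf8; h7: attacked by Nf6; g8: attacked by Nf6.
Legal moves for Black: none.
In check with no legal moves → checkmate.

checkmate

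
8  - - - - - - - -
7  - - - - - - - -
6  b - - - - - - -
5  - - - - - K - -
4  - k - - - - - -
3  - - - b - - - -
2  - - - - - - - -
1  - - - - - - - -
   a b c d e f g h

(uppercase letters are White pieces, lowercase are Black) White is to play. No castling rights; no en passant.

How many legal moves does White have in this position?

6

White to move; king on f5.
In check: yes, from the black bishop on d3.
Legal moves: Kf6, Ke6, Kg5, Ke5, Kg4, Kf4.
Count: 6.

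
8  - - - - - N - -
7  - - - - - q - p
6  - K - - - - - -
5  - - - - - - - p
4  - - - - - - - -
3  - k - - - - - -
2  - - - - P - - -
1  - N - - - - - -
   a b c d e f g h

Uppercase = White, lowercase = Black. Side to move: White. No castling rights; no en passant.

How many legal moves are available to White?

14

White to move; king on b6.
In check: no.
Legal moves: Nxh7, Nd7, Ng6, Ne6, Kc6, Ka6, Kc5, Kb5, Ka5, Nc3, Na3, Nd2+, e3, e4.
Count: 14.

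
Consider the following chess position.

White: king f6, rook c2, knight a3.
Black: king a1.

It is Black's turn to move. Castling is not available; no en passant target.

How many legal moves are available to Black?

Black to move; king on a1.
In check: no.
Legal moves: none.
Count: 0.

0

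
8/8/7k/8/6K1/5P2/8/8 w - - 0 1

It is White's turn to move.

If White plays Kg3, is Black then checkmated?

After Kg3: black king on h6; in check: no.
Black is not in check, so this cannot be checkmate.

no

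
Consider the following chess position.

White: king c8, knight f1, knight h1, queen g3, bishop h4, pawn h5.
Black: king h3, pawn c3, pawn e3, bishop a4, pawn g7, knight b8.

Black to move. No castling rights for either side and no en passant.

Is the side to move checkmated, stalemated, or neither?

Black to move; black king on h3.
In check: yes, from the white queen on g3.
King squares — g2: attacked by Qg3; h2: attacked by Nf1; g3: attacked by Nf1; g4: attacked by Qg3; h4: attacked by Qg3.
Legal moves for Black: none.
In check with no legal moves → checkmate.

checkmate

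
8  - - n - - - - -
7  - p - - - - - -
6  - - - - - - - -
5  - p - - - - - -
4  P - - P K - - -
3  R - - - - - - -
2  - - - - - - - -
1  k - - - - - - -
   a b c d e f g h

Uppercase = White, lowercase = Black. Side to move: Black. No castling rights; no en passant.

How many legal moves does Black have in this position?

2

Black to move; king on a1.
In check: yes, from the white rook on a3.
Legal moves: Kb2, Kb1.
Count: 2.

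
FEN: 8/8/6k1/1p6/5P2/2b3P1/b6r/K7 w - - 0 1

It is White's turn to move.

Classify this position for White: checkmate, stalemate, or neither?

checkmate

White to move; white king on a1.
In check: yes, from the black bishop on c3.
King squares — b1: attacked by Ba2; a2: attacked by Rh2; b2: attacked by Rh2.
Legal moves for White: none.
In check with no legal moves → checkmate.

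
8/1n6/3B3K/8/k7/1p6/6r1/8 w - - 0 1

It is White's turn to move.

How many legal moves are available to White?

13

White to move; king on h6.
In check: no.
Legal moves: Kh7, Kh5, Bf8, Bb8, Be7, Bc7, Be5, Bc5, Bf4, Bb4, Bg3, Ba3, Bh2.
Count: 13.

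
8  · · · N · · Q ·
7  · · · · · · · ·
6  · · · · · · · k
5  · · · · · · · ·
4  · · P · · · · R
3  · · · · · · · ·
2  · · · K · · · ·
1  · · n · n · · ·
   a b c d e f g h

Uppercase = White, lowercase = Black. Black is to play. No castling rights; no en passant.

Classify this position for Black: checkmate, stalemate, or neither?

Black to move; black king on h6.
In check: yes, from the white rook on h4.
King squares — g5: attacked by Qg8; h5: attacked by Rh4; g6: attacked by Qg8; g7: attacked by Qg8; h7: attacked by Rh4.
Legal moves for Black: none.
In check with no legal moves → checkmate.

checkmate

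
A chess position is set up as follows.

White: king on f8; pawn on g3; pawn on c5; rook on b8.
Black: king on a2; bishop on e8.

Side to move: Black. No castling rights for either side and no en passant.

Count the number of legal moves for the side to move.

9

Black to move; king on a2.
In check: no.
Legal moves: Bf7, Bd7, Bg6, Bc6, Bh5, Bb5, Ba4, Ka3, Ka1.
Count: 9.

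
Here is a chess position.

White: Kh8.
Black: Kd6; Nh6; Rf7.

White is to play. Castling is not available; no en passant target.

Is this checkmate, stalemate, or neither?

stalemate

White to move; white king on h8.
In check: no.
King squares — g7: attacked by Rf7; h7: attacked by Rf7; g8: attacked by Nh6.
Legal moves for White: none.
Not in check and no legal moves → stalemate.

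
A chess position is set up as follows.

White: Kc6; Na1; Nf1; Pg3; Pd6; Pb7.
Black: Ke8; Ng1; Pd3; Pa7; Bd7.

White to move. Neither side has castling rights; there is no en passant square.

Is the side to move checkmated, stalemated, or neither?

White to move; white king on c6.
In check: yes, from the black bishop on d7.
King squares — b5: attacked by Bd7; c5: available; d5: available; b6: attacked by Pa7; d6: own pawn; b7: own pawn; c7: available; d7: attacked by Ke8.
Legal moves for White: Kc7, Kd5, Kc5.
White is in check but has 3 legal moves → neither.

neither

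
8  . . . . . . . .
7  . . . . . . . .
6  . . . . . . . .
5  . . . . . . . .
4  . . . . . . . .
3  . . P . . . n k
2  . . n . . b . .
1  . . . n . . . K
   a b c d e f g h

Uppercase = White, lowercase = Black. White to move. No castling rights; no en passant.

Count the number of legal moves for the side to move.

0

White to move; king on h1.
In check: yes, from the black knight on g3.
Legal moves: none.
Count: 0.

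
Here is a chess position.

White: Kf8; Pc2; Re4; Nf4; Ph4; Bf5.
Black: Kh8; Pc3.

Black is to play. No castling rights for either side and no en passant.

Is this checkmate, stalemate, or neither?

Black to move; black king on h8.
In check: no.
King squares — g7: attacked by Kf8; h7: attacked by Bf5; g8: attacked by Kf8.
Legal moves for Black: none.
Not in check and no legal moves → stalemate.

stalemate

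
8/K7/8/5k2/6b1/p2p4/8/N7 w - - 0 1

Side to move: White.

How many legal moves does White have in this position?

White to move; king on a7.
In check: no.
Legal moves: Kb8, Ka8, Kb7, Kb6, Ka6, Nb3, Nc2.
Count: 7.

7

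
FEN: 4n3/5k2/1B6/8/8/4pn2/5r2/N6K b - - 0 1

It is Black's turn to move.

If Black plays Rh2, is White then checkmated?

yes

After Rh2: white king on h1; in check: yes, from the black rook on h2.
King squares — g1: attacked by Nf3; g2: attacked by Rh2; h2: attacked by Nf3.
White has no legal moves → checkmate.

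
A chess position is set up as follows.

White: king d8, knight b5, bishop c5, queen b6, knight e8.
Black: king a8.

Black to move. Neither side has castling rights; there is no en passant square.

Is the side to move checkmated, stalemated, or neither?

stalemate

Black to move; black king on a8.
In check: no.
King squares — a7: attacked by Nb5; b7: attacked by Qb6; b8: attacked by Qb6.
Legal moves for Black: none.
Not in check and no legal moves → stalemate.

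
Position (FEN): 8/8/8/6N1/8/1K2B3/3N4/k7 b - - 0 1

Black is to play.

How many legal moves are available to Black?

0

Black to move; king on a1.
In check: no.
Legal moves: none.
Count: 0.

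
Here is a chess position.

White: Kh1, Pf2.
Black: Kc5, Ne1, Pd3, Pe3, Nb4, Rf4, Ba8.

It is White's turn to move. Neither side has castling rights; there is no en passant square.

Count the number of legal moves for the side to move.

3

White to move; king on h1.
In check: yes, from the black bishop on a8.
Legal moves: Kh2, Kg1, f3.
Count: 3.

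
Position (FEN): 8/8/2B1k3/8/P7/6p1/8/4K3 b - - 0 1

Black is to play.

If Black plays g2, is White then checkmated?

After g2: white king on e1; in check: no.
White is not in check, so this cannot be checkmate.

no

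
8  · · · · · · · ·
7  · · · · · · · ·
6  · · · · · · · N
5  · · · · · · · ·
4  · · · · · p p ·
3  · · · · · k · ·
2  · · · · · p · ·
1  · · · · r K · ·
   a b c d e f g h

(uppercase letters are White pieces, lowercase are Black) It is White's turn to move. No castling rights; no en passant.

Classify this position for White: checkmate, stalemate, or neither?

checkmate

White to move; white king on f1.
In check: yes, from the black rook on e1.
King squares — e1: attacked by Pf2; g1: attacked by Re1; e2: attacked by Re1; f2: attacked by Kf3; g2: attacked by Kf3.
Legal moves for White: none.
In check with no legal moves → checkmate.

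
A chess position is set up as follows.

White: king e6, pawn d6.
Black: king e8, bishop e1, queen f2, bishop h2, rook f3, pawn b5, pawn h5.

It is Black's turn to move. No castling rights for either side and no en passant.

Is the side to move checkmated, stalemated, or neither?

neither

Black to move; black king on e8.
In check: no.
Legal moves for Black include: Kf8, Kd8, Rf8, Rf7, Rf6+, Rf5, Rf4, Rh3, Rg3, Re3+, Rd3, Rc3, Rb3, Ra3, Bxd6, Be5, Bf4, Bg3, ... (list truncated; more exist).
Black has legal moves and is not in check → neither.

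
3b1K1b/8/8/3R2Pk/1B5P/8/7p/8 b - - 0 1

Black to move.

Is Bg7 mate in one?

no

After Bg7: white king on f8; in check: yes, from the black bishop on g7.
White has 4 legal replies: Kg8, Ke8, Kxg7, Kf7.
In check but a legal move exists → not checkmate.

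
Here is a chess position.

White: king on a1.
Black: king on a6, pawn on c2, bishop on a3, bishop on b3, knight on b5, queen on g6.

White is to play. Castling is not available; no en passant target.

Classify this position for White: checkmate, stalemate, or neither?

White to move; white king on a1.
In check: no.
King squares — b1: attacked by Pc2; a2: attacked by Bb3; b2: attacked by Ba3.
Legal moves for White: none.
Not in check and no legal moves → stalemate.

stalemate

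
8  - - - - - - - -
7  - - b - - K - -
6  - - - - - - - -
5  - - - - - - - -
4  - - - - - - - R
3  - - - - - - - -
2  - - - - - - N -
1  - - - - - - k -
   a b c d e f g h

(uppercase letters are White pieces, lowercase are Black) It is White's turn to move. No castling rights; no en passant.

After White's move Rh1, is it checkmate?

After Rh1: black king on g1; in check: yes, from the white rook on h1.
Black has 3 legal replies: Kxg2, Kf2, Kxh1.
In check but a legal move exists → not checkmate.

no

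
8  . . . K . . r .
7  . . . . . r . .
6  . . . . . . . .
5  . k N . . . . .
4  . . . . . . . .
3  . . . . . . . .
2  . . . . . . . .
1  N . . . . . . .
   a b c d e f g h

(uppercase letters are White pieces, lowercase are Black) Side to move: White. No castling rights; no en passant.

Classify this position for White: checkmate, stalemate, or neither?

White to move; white king on d8.
In check: yes, from the black rook on g8.
King squares — c7: attacked by Rf7; d7: attacked by Rf7; e7: attacked by Rf7; c8: attacked by Rg8; e8: attacked by Rg8.
Legal moves for White: none.
In check with no legal moves → checkmate.

checkmate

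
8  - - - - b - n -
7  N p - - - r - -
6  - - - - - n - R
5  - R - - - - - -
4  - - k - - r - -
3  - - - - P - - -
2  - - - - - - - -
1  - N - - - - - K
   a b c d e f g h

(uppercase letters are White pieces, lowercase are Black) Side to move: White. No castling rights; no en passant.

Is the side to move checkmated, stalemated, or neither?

White to move; white king on h1.
In check: no.
Legal moves for White include: Nc8, Nc6, Rh8, Rh7, Rg6, Rxf6, Rhh5, Rh4, Rh3, Rh2, Rxb7, Rb6, Rbh5, Rg5, Rf5, Re5, Rd5, Rc5+, ... (list truncated; more exist).
White has legal moves and is not in check → neither.

neither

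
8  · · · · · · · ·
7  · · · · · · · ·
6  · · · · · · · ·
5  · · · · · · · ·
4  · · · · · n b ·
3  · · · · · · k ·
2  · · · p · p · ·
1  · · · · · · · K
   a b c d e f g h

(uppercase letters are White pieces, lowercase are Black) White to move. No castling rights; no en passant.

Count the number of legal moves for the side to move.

0

White to move; king on h1.
In check: no.
Legal moves: none.
Count: 0.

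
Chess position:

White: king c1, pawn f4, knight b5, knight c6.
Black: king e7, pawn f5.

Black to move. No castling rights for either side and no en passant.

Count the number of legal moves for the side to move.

Black to move; king on e7.
In check: yes, from the white knight on c6.
Legal moves: Kf8, Ke8, Kf7, Kd7, Kf6, Ke6.
Count: 6.

6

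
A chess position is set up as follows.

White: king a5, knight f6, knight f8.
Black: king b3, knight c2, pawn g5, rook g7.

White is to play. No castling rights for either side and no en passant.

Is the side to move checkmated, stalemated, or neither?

White to move; white king on a5.
In check: no.
Legal moves for White: N8h7, N8d7, Ng6, Ne6, Ng8, Ne8, N6h7, N6d7, Nh5, Nd5, Ng4, Ne4, Kb6, Ka6, Kb5.
White has 15 legal moves and is not in check → neither.

neither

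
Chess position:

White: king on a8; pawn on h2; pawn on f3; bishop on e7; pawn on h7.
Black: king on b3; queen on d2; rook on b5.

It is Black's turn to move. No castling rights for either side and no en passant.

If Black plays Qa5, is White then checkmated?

After Qa5: white king on a8; in check: yes, from the black queen on a5.
King squares — a7: attacked by Qa5; b7: attacked by Rb5; b8: attacked by Rb5.
White has no legal moves → checkmate.

yes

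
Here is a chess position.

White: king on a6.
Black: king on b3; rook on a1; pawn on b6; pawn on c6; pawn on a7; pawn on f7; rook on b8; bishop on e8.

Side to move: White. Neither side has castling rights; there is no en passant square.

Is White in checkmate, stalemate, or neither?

White to move; white king on a6.
In check: yes, from the black rook on a1.
King squares — a5: attacked by Ra1; b5: attacked by Pc6; b6: attacked by Pa7; a7: attacked by Ra1; b7: attacked by Rb8.
Legal moves for White: none.
In check with no legal moves → checkmate.

checkmate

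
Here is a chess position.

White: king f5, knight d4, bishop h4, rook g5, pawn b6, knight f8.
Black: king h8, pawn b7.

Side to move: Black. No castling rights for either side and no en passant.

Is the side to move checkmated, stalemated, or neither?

stalemate

Black to move; black king on h8.
In check: no.
King squares — g7: attacked by Rg5; h7: attacked by Nf8; g8: attacked by Rg5.
Legal moves for Black: none.
Not in check and no legal moves → stalemate.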